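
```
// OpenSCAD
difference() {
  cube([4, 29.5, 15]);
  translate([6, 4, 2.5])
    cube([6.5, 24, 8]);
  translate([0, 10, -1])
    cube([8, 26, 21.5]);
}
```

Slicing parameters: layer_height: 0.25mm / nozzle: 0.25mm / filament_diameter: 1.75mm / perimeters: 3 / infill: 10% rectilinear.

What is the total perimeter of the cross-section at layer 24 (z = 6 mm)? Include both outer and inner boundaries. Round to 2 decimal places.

At z = 6 mm: the cube (footprint 4×29.5) is included at this height (perimeter 67.00 mm); the cube at (6, 4) (footprint 6.5×24) is included at this height (perimeter 61.00 mm); the cube at (0, 10) (footprint 8×26) is included at this height (perimeter 68.00 mm); Taking the first minus the rest: starting from the 4×29.5 cube, the 6.5×24 cube at (6, 4) misses the remaining region (no effect); the 8×26 cube at (0, 10) partially overlaps it — only the 78.00 mm² overlap (of its 208.00 mm²) is removed, clipping the outline — boundary = 28.00 mm. Overall, the cross-section is a single solid region. Total boundary length (outer) = 28.00 mm.

28.00 mm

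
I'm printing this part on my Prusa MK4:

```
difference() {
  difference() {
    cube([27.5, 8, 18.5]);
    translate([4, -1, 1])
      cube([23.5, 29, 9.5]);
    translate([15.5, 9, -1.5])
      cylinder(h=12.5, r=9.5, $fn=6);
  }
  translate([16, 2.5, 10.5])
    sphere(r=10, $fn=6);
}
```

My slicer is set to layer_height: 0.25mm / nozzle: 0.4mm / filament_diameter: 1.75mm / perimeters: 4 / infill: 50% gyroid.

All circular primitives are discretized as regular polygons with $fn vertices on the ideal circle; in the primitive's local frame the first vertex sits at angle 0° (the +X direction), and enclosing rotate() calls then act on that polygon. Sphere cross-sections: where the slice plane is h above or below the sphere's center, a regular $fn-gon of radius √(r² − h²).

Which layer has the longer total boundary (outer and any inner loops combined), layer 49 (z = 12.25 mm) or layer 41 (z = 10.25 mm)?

layer 49 (z = 12.25 mm)

Layer 49 (z = 12.25): the cube is present — its section is the full 27.5×8 rectangle (perimeter 71.00 mm); the cube at (4, -1) is not intersected at this z (z outside [1, 10.5]); the cylinder at (15.5, 9) is absent (z outside [-1.5, 11]); Subtracting the remaining from the first: none of the subtracted shapes is present at this height, so the 27.5×8 cube is unchanged — boundary = 71.00 mm; the sphere at (16, 2.5): section is a regular 6-gon, circumradius = √(r²−h²) = √(10²−1.75²) = 9.846 (perimeter = 2·6·9.846·sin(180°/6) = 59.07 mm); Taking the first minus the rest: starting from the result so far, the r=10 sphere at (16, 2.5) partially overlaps it — only the 136.46 mm² overlap (of its 251.85 mm²) is removed, clipping the outline — boundary = 59.33 mm. So its perimeter = 59.33 mm. Layer 41 (z = 10.25): the cube is present — its section is the full 27.5×8 rectangle (perimeter 71.00 mm); the cube at (4, -1) is present — its section is the full 23.5×29 rectangle (perimeter 105.00 mm); the cylinder at (15.5, 9): section is a regular 6-gon, circumradius r=9.5 (perimeter = 2·6·9.500·sin(180°/6) = 57.00 mm); Subtracting the remaining from the first: starting from the 27.5×8 cube, the 23.5×29 cube at (4, -1) partially overlaps it — only the 188.00 mm² overlap (of its 681.50 mm²) is removed, clipping the outline; the r=9.5 cylinder at (15.5, 9) misses the remaining region (no effect) — boundary = 24.00 mm; the r=10 sphere at (16, 2.5) contributes a regular 6-gon of circumradius √(10²−0.25²) = 9.997 (perimeter = 2·6·9.997·sin(180°/6) = 59.98 mm); Taking the first minus the rest: starting from that combined region, the r=10 sphere at (16, 2.5) misses the remaining region (no effect) — boundary = 24.00 mm. So its perimeter = 24.00 mm. Layer 49 is larger (59.33 vs 24.00 mm).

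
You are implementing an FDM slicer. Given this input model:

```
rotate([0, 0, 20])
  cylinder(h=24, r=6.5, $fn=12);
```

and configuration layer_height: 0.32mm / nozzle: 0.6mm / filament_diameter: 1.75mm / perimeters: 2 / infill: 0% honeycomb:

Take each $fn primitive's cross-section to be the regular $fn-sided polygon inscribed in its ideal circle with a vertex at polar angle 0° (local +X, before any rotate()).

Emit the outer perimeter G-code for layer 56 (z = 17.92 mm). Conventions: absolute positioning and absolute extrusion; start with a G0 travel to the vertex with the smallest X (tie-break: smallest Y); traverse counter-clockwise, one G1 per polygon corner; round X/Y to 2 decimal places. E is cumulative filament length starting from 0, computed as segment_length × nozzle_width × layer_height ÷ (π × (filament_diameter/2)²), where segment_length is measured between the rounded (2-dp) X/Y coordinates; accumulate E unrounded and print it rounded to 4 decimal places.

At z = 17.92 mm: the r=6.5 cylinder contributes a regular 12-gon of circumradius 6.5; (whole slice rotated 20° about Z — lengths, areas and connectivity unchanged). The outline is a single polygon with 12 vertices. Extrusion per mm of travel: 0.6 × 0.32 / (π × 0.875²) = 0.079824. Accumulating E over each segment gives final E = 3.2232.

G0 X-6.40 Y1.13 Z17.92
G1 X-6.11 Y-2.22 E0.2684
G1 X-4.18 Y-4.98 E0.5372
G1 X-1.13 Y-6.40 E0.8058
G1 X2.22 Y-6.11 E1.0742
G1 X4.98 Y-4.18 E1.3431
G1 X6.40 Y-1.13 E1.6116
G1 X6.11 Y2.22 E1.8800
G1 X4.18 Y4.98 E2.1489
G1 X1.13 Y6.40 E2.4174
G1 X-2.22 Y6.11 E2.6858
G1 X-4.98 Y4.18 E2.9547
G1 X-6.40 Y1.13 E3.2232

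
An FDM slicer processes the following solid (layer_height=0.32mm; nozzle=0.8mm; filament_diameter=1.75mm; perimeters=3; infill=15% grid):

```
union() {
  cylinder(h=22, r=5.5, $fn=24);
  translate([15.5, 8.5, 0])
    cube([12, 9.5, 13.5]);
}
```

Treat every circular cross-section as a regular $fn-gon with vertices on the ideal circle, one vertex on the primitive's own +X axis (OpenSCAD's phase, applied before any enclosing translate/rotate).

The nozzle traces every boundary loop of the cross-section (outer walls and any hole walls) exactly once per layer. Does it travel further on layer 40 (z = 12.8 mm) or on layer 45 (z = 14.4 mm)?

Layer 40 (z = 12.8): the r=5.5 cylinder gives a regular 24-gon of circumradius 5.5 (constant along its height) (perimeter = 2·24·5.500·sin(180°/24) = 34.46 mm); the 12×9.5 cube at (15.5, 8.5) contributes its full rectangle (perimeter 43.00 mm); Merging all regions: the 2 present regions are separate (no shared area or edge), so areas and boundary lengths simply add and each stays a separate island — boundary = 77.46 mm. So its perimeter = 77.46 mm. Layer 45 (z = 14.4): the cylinder: section is a regular 24-gon, circumradius r=5.5 (perimeter = 2·24·5.500·sin(180°/24) = 34.46 mm); the cube at (15.5, 8.5) is absent (z outside [0, 13.5]); Combining (union): only the r=5.5 cylinder is present, so the union is just that shape — boundary = 34.46 mm. So its perimeter = 34.46 mm. Layer 40 is larger (77.46 vs 34.46 mm).

layer 40 (z = 12.8 mm)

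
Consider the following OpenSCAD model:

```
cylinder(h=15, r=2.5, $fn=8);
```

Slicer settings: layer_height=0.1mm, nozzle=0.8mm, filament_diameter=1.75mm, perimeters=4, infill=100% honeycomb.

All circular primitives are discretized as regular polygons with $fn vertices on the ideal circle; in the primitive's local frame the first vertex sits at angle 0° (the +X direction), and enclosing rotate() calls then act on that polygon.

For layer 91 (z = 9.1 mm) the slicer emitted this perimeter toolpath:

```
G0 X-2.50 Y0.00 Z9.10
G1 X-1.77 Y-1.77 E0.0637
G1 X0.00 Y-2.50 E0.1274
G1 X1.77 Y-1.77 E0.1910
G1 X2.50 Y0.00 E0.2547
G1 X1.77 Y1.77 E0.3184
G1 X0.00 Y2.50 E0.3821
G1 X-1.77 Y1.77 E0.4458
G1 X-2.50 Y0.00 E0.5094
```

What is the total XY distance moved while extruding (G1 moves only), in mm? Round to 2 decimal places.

Sum the Euclidean lengths of each G1 segment: total = 15.32 mm.

15.32 mm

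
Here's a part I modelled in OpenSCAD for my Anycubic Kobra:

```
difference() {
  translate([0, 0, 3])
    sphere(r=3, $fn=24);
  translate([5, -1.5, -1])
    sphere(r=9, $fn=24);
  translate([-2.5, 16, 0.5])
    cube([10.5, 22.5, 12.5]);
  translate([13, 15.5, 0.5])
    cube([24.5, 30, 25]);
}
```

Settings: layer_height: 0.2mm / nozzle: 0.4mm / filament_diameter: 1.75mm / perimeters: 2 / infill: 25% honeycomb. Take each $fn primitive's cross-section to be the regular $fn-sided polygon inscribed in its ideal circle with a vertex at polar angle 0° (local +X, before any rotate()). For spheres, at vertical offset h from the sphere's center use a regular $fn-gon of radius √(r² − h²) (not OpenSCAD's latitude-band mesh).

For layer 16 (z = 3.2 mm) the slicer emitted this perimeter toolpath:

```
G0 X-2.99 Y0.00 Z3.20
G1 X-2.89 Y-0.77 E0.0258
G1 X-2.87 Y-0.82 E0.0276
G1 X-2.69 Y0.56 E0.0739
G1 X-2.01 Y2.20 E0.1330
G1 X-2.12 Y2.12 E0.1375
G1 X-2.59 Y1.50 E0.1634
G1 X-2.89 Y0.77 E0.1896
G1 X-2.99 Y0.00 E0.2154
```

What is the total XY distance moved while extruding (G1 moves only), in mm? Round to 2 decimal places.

6.48 mm

Sum the Euclidean lengths of each G1 segment: total = 6.48 mm.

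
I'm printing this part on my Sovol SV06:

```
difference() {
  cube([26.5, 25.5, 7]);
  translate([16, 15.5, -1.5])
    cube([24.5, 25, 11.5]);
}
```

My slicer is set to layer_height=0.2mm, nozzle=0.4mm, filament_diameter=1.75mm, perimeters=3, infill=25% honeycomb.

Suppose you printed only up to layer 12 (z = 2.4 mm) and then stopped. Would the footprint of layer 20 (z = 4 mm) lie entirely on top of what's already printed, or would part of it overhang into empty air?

Compare the two slices. At z = 2.4: the 26.5×25.5 cube contributes its full rectangle (area 675.75 mm²); the cube at (16, 15.5) (footprint 24.5×25) is included at this height (area 612.50 mm²); After the difference (first − rest): starting from the 26.5×25.5 cube (675.75 mm²), the 24.5×25 cube at (16, 15.5) partially overlaps it — only the 105.00 mm² overlap (of its 612.50 mm²) is removed, clipping the outline — area = 570.75 mm². At z = 4: the 26.5×25.5 cube contributes its full rectangle (area 675.75 mm²); the cube at (16, 15.5) is present — its section is the full 24.5×25 rectangle (area 612.50 mm²); After the difference (first − rest): starting from the 26.5×25.5 cube (675.75 mm²), the 24.5×25 cube at (16, 15.5) partially overlaps it — only the 105.00 mm² overlap (of its 612.50 mm²) is removed, clipping the outline — area = 570.75 mm². Checking containment: the cross-section at z = 4 is a subset of the cross-section at z = 2.4.

entirely on top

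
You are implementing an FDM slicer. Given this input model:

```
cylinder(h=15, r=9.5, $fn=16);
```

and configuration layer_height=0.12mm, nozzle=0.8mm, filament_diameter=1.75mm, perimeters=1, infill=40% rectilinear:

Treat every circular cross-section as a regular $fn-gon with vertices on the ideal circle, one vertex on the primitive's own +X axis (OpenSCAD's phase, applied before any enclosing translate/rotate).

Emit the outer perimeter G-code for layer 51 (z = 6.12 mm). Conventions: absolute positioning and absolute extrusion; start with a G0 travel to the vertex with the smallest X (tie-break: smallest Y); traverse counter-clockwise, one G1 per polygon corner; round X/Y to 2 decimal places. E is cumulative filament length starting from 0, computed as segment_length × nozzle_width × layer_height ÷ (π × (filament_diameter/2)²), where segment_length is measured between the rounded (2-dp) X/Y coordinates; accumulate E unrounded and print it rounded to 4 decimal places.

At z = 6.12 mm: the r=9.5 cylinder gives a regular 16-gon of circumradius 9.5 (constant along its height). The outline is a single polygon with 16 vertices. Extrusion per mm of travel: 0.8 × 0.12 / (π × 0.875²) = 0.039912. Accumulating E over each segment gives final E = 2.3679.

G0 X-9.50 Y0.00 Z6.12
G1 X-8.78 Y-3.64 E0.1481
G1 X-6.72 Y-6.72 E0.2960
G1 X-3.64 Y-8.78 E0.4439
G1 X0.00 Y-9.50 E0.5920
G1 X3.64 Y-8.78 E0.7401
G1 X6.72 Y-6.72 E0.8880
G1 X8.78 Y-3.64 E1.0358
G1 X9.50 Y0.00 E1.1839
G1 X8.78 Y3.64 E1.3320
G1 X6.72 Y6.72 E1.4799
G1 X3.64 Y8.78 E1.6278
G1 X0.00 Y9.50 E1.7759
G1 X-3.64 Y8.78 E1.9240
G1 X-6.72 Y6.72 E2.0719
G1 X-8.78 Y3.64 E2.2198
G1 X-9.50 Y0.00 E2.3679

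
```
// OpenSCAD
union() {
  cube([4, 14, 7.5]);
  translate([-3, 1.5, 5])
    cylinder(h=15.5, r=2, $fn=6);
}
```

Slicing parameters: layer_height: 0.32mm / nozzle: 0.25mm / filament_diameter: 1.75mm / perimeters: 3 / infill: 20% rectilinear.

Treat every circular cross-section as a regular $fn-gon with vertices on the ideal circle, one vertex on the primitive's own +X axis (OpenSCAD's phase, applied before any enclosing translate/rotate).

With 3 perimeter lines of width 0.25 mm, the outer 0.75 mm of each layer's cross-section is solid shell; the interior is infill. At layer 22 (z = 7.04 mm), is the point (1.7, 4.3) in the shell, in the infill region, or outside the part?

infill

At z = 7.04 mm: the 4×14 cube contributes its full rectangle; the r=2 cylinder at (-3, 1.5) gives a regular 6-gon of circumradius 2 (constant along its height); Taking the union: the 2 present regions are separate (no shared area or edge), so areas and boundary lengths simply add and each stays a separate island — 2 connected regions. Overall, the cross-section has 2 separate islands. The nearest boundary edge runs (0.00, 0.00)→(0.00, 14.00); distance from the point to it = 1.70 mm. (Shell/infill is judged within the island containing the point — the largest one.) The point is inside the cross-section and 1.70 mm from the nearest boundary — more than the 0.75 mm shell width (3 × 0.25), so it's in the infill interior.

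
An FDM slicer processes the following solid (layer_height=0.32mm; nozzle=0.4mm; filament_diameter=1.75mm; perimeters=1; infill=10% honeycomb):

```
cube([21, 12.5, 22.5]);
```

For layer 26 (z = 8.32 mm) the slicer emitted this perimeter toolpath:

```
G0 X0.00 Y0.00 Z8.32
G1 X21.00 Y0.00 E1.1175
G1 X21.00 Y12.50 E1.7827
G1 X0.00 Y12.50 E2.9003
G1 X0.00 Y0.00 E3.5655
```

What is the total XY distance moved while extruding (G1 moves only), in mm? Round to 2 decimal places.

67.00 mm

Sum the Euclidean lengths of each G1 segment: total = 67.00 mm.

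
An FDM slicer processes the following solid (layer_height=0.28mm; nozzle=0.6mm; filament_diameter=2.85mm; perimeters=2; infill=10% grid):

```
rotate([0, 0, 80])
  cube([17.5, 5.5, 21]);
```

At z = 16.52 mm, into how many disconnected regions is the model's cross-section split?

At z = 16.52 mm: the cube is present — its section is the full 17.5×5.5 rectangle; (whole slice rotated 80° about Z — lengths, areas and connectivity unchanged). The result has 1 disconnected region.

1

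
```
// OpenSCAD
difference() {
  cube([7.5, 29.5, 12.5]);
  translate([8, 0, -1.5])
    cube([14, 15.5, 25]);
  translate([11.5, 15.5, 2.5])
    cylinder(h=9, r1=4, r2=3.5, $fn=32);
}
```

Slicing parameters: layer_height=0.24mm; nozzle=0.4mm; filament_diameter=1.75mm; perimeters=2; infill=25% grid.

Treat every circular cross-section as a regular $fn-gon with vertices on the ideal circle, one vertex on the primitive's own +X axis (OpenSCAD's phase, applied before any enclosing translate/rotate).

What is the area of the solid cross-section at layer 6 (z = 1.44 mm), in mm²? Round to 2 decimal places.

221.25 mm²

At z = 1.44 mm: the cube (footprint 7.5×29.5) is included at this height (area 221.25 mm²); the cube at (8, 0) (footprint 14×15.5) is included at this height (area 217.00 mm²); the cone at (11.5, 15.5) does not reach this height (z outside [2.5, 11.5]); Subtracting the remaining from the first: starting from the 7.5×29.5 cube (221.25 mm²), the 14×15.5 cube at (8, 0) misses the remaining region (no effect) — area = 221.25 mm². Overall, the cross-section is a single solid region. Net area = 221.25 mm².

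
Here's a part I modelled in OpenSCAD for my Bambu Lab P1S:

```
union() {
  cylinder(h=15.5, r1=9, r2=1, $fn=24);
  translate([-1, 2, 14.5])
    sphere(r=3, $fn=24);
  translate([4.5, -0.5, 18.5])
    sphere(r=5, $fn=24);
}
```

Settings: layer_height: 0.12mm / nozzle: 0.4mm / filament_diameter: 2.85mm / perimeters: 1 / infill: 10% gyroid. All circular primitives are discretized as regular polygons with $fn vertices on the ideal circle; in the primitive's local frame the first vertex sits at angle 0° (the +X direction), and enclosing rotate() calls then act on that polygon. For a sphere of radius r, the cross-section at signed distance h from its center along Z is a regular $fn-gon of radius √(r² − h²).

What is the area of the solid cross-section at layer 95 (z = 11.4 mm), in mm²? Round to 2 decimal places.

At z = 11.4 mm: the cone (r1=9→r2=1) has section circumradius 3.116 here — a regular 24-gon (area = (24/2)·3.116²·sin(360°/24) = 30.16 mm²); the sphere at (-1, 2) does not reach this height (|z−center|=3.100 > r=3); the sphere at (4.5, -0.5) is not intersected at this z (|z−center|=7.100 > r=5); Taking the union: only the cone is present, so the union is just that shape — area = 30.16 mm². Overall, the cross-section is a single solid region. Net area = 30.16 mm².

30.16 mm²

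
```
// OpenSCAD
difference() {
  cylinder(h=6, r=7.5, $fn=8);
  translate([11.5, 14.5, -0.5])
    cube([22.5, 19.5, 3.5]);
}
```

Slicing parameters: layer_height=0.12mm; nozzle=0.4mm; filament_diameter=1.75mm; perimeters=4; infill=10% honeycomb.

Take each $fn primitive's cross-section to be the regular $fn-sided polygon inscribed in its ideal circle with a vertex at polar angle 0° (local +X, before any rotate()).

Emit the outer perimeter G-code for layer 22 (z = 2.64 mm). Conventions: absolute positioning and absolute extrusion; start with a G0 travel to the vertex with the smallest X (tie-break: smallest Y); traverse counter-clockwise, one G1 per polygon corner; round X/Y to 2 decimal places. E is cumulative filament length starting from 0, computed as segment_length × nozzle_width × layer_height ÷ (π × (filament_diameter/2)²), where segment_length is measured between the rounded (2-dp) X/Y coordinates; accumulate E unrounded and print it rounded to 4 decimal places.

G0 X-7.50 Y0.00 Z2.64
G1 X-5.30 Y-5.30 E0.1145
G1 X0.00 Y-7.50 E0.2290
G1 X5.30 Y-5.30 E0.3436
G1 X7.50 Y0.00 E0.4581
G1 X5.30 Y5.30 E0.5726
G1 X0.00 Y7.50 E0.6871
G1 X-5.30 Y5.30 E0.8016
G1 X-7.50 Y0.00 E0.9161

At z = 2.64 mm: the r=7.5 cylinder contributes a regular 8-gon of circumradius 7.5; the cube at (11.5, 14.5) is present — its section is the full 22.5×19.5 rectangle; After the difference (first − rest): starting from the r=7.5 cylinder, the 22.5×19.5 cube at (11.5, 14.5) misses the remaining region (no effect) — 1 connected region. The outline is a single polygon with 8 vertices. Extrusion per mm of travel: 0.4 × 0.12 / (π × 0.875²) = 0.019956. Accumulating E over each segment gives final E = 0.9161.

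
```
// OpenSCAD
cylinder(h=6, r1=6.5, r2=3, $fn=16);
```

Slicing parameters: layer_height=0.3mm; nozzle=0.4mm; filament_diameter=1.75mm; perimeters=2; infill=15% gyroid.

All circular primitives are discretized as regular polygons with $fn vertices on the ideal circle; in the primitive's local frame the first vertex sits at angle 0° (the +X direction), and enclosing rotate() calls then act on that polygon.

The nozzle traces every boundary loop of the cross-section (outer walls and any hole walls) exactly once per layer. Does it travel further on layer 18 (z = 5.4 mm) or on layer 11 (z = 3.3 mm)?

Layer 18 (z = 5.4): the cone (r1=6.5→r2=3) has section circumradius 3.350 here — a regular 16-gon (perimeter = 2·16·3.350·sin(180°/16) = 20.91 mm). So its perimeter = 20.91 mm. Layer 11 (z = 3.3): the cone (r1=6.5→r2=3) has section circumradius 4.575 here — a regular 16-gon (perimeter = 2·16·4.575·sin(180°/16) = 28.56 mm). So its perimeter = 28.56 mm. Layer 11 is larger (28.56 vs 20.91 mm).

layer 11 (z = 3.3 mm)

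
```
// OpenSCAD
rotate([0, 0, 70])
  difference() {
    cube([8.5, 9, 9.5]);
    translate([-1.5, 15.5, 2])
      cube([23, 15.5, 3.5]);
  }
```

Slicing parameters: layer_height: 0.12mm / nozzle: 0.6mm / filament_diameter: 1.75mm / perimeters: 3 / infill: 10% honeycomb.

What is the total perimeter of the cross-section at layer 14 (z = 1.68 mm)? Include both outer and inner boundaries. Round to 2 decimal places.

At z = 1.68 mm: the 8.5×9 cube contributes its full rectangle (perimeter 35.00 mm); the cube at (-1.5, 15.5) is not intersected at this z (z outside [2, 5.5]); After the difference (first − rest): none of the subtracted shapes is present at this height, so the 8.5×9 cube is unchanged — boundary = 35.00 mm; (whole slice rotated 70° about Z — lengths, areas and connectivity unchanged). Overall, the cross-section is a single solid region. Total boundary length (outer) = 35.00 mm.

35.00 mm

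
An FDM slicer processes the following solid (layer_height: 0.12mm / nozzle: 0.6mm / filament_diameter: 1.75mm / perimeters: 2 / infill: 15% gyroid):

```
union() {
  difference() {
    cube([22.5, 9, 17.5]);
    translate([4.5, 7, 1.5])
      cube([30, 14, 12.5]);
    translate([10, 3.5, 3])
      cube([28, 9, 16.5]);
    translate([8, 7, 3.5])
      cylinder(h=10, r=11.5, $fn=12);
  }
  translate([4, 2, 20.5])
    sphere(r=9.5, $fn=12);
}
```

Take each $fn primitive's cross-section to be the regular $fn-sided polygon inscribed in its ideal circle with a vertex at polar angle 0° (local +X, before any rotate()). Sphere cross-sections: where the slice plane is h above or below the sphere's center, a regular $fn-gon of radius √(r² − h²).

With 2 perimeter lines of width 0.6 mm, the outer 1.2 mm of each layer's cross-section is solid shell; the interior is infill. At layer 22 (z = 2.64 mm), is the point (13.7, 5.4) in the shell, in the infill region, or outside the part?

At z = 2.64 mm: the cube (footprint 22.5×9) is included at this height; the 30×14 cube at (4.5, 7) contributes its full rectangle; the cube at (10, 3.5) is absent (z outside [3, 19.5]); the cylinder at (8, 7) is absent (z outside [3.5, 13.5]); Subtracting the remaining from the first: starting from the 22.5×9 cube, the 30×14 cube at (4.5, 7) partially overlaps it — only the 36.00 mm² overlap (of its 420.00 mm²) is removed, clipping the outline — 1 connected region; the sphere at (4, 2) does not reach this height (|z−center|=17.860 > r=9.5); Taking the union: only that combined region is present, so the union is just that shape — 1 connected region. Overall, the cross-section is a single solid region. The nearest boundary edge runs (4.50, 7.00)→(22.50, 7.00); distance from the point to it = 1.60 mm. The point is inside the cross-section and 1.60 mm from the nearest boundary — more than the 1.2 mm shell width (2 × 0.6), so it's in the infill interior.

infill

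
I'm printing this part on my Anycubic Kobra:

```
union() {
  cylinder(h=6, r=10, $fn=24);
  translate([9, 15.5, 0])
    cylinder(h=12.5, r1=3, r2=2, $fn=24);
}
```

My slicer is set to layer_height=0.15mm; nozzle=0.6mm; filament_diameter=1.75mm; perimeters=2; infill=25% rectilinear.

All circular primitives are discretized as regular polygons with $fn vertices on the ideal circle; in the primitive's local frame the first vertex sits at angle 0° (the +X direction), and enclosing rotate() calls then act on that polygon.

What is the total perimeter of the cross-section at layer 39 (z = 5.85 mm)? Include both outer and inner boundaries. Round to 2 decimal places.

78.52 mm

At z = 5.85 mm: the r=10 cylinder gives a regular 24-gon of circumradius 10 (constant along its height) (perimeter = 2·24·10.000·sin(180°/24) = 62.65 mm); the cone at (9, 15.5) contributes a regular 24-gon of circumradius 2.532 (interpolated between r1=3 and r2=2 at t=0.468) (perimeter = 2·24·2.532·sin(180°/24) = 15.86 mm); Merging all regions: the 2 present regions are separate (no shared area or edge), so areas and boundary lengths simply add and each stays a separate island — boundary = 78.52 mm. Overall, the cross-section has 2 separate islands. Total boundary length (outer) = 78.52 mm.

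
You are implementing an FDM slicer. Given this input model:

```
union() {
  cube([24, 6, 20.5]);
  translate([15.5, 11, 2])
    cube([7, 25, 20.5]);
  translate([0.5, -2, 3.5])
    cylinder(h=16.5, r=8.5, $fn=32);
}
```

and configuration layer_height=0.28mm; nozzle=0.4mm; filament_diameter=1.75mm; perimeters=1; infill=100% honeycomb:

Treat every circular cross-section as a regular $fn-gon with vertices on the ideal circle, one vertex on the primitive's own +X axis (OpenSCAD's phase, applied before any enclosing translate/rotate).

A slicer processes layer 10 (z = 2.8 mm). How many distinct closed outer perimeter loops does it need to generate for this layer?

At z = 2.8 mm: the cube is present — its section is the full 24×6 rectangle; the cube at (15.5, 11) (footprint 7×25) is included at this height; the cylinder at (0.5, -2) does not reach this height (z outside [3.5, 20]); Taking the union: the 2 present regions are separate (no shared area or edge), so areas and boundary lengths simply add and each stays a separate island — 2 connected regions. The result has 2 disconnected regions.

2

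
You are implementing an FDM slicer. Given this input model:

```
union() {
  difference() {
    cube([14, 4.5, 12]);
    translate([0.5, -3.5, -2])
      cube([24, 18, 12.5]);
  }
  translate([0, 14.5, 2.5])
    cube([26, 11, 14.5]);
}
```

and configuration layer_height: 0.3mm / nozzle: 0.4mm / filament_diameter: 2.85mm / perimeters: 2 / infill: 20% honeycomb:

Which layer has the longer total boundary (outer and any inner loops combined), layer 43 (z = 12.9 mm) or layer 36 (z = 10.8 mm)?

Layer 43 (z = 12.9): the cube does not reach this height (z outside [0, 12]); the cube at (0.5, -3.5) is not intersected at this z (z outside [-2, 10.5]); After the difference (first − rest): the first operand is absent here, so nothing remains; the cube at (0, 14.5) is present — its section is the full 26×11 rectangle (perimeter 74.00 mm); Combining (union): only the 26×11 cube at (0, 14.5) is present, so the union is just that shape — boundary = 74.00 mm. So its perimeter = 74.00 mm. Layer 36 (z = 10.8): the cube (footprint 14×4.5) is included at this height (perimeter 37.00 mm); the cube at (0.5, -3.5) is not intersected at this z (z outside [-2, 10.5]); Taking the first minus the rest: none of the subtracted shapes is present at this height, so the 14×4.5 cube is unchanged — boundary = 37.00 mm; the 26×11 cube at (0, 14.5) contributes its full rectangle (perimeter 74.00 mm); Combining (union): the 2 present regions are separate (no shared area or edge), so areas and boundary lengths simply add and each stays a separate island — boundary = 111.00 mm. So its perimeter = 111.00 mm. Layer 36 is larger (111.00 vs 74.00 mm).

layer 36 (z = 10.8 mm)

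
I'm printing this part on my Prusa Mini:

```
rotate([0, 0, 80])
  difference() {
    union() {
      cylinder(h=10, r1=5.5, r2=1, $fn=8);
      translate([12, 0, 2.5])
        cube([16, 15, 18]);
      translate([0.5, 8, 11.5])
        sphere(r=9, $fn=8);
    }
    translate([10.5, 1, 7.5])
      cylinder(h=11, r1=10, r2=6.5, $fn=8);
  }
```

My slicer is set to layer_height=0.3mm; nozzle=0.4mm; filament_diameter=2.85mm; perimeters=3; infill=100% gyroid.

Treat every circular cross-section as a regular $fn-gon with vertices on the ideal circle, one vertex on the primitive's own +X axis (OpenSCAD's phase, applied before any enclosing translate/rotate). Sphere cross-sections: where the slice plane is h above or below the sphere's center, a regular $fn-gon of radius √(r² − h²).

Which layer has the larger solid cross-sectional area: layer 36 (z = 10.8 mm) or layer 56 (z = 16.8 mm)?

Layer 36 (z = 10.8): the cone does not reach this height (z outside [0, 10]); the cube at (12, 0) is present — its section is the full 16×15 rectangle (area 240.00 mm²); the sphere at (0.5, 8): section is a regular 8-gon, circumradius = √(r²−h²) = √(9²−0.7²) = 8.973 (area = (8/2)·8.973²·sin(360°/8) = 227.72 mm²); Merging all regions: the 2 present regions are separate (no shared area or edge), so areas and boundary lengths simply add and each stays a separate island — area = 467.72 mm²; the cone at (10.5, 1) contributes a regular 8-gon of circumradius 8.950 (interpolated between r1=10 and r2=6.5 at t=0.300) (area = (8/2)·8.950²·sin(360°/8) = 226.56 mm²); Taking the first minus the rest: starting from the result so far (467.72 mm²), the cone at (10.5, 1) partially overlaps it — only the 90.04 mm² overlap (of its 226.56 mm²) is removed, clipping the outline — area = 377.68 mm²; (whole slice rotated 80° about Z — lengths, areas and connectivity unchanged). So its area = 377.68 mm². Layer 56 (z = 16.8): the cone is absent (z outside [0, 10]); the cube at (12, 0) (footprint 16×15) is included at this height (area 240.00 mm²); the r=9 sphere at (0.5, 8) slices to a regular 8-gon of circumradius 7.274 (√(r²−h²) with h=5.3 from center) (area = (8/2)·7.274²·sin(360°/8) = 149.65 mm²); Combining (union): the 2 present regions are separate (no shared area or edge), so areas and boundary lengths simply add and each stays a separate island — area = 389.65 mm²; the cone at (10.5, 1) contributes a regular 8-gon of circumradius 7.041 (interpolated between r1=10 and r2=6.5 at t=0.845) (area = (8/2)·7.041²·sin(360°/8) = 140.22 mm²); Subtracting the remaining from the first: starting from that combined region (389.65 mm²), the cone at (10.5, 1) partially overlaps it — only the 35.71 mm² overlap (of its 140.22 mm²) is removed, clipping the outline — area = 353.94 mm²; (rotated 80° about Z; rotation is an isometry so areas/perimeters/island counts are preserved). So its area = 353.94 mm². Layer 36 is larger (377.68 vs 353.94 mm²).

layer 36 (z = 10.8 mm)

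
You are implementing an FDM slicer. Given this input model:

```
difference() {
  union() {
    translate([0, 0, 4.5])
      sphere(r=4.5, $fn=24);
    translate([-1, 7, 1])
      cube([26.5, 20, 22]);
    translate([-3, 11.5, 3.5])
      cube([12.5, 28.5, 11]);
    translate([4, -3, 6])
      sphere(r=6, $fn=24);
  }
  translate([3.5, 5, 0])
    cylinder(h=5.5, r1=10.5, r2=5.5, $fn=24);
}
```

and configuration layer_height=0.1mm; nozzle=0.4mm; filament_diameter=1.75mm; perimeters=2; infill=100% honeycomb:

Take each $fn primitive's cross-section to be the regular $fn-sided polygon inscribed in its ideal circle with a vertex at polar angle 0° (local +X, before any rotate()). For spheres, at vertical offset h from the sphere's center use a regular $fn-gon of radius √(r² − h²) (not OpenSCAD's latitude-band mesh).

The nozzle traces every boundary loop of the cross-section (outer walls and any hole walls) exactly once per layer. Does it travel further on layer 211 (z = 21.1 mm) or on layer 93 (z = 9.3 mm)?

Layer 211 (z = 21.1): the sphere does not reach this height (|z−center|=16.600 > r=4.5); the cube at (-1, 7) (footprint 26.5×20) is included at this height (perimeter 93.00 mm); the cube at (-3, 11.5) is absent (z outside [3.5, 14.5]); the sphere at (4, -3) does not reach this height (|z−center|=15.100 > r=6); Combining (union): only the 26.5×20 cube at (-1, 7) is present, so the union is just that shape — boundary = 93.00 mm; the cone at (3.5, 5) does not reach this height (z outside [0, 5.5]); After the difference (first − rest): none of the subtracted shapes is present at this height, so that combined region is unchanged — boundary = 93.00 mm. So its perimeter = 93.00 mm. Layer 93 (z = 9.3): the sphere is absent (|z−center|=4.800 > r=4.5); the cube at (-1, 7) is present — its section is the full 26.5×20 rectangle (perimeter 93.00 mm); the cube at (-3, 11.5) (footprint 12.5×28.5) is included at this height (perimeter 82.00 mm); the r=6 sphere at (4, -3) contributes a regular 24-gon of circumradius √(6²−3.3²) = 5.011 (perimeter = 2·24·5.011·sin(180°/24) = 31.40 mm); Taking the union: the regions partially overlap (shared area 162.75 mm²), so the edge portions inside another operand are dropped and the merged outline is re-measured after clipping — boundary = 154.40 mm; the cone at (3.5, 5) is not intersected at this z (z outside [0, 5.5]); Taking the first minus the rest: none of the subtracted shapes is present at this height, so that combined region is unchanged — boundary = 154.40 mm. So its perimeter = 154.40 mm. Layer 93 is larger (154.40 vs 93.00 mm).

layer 93 (z = 9.3 mm)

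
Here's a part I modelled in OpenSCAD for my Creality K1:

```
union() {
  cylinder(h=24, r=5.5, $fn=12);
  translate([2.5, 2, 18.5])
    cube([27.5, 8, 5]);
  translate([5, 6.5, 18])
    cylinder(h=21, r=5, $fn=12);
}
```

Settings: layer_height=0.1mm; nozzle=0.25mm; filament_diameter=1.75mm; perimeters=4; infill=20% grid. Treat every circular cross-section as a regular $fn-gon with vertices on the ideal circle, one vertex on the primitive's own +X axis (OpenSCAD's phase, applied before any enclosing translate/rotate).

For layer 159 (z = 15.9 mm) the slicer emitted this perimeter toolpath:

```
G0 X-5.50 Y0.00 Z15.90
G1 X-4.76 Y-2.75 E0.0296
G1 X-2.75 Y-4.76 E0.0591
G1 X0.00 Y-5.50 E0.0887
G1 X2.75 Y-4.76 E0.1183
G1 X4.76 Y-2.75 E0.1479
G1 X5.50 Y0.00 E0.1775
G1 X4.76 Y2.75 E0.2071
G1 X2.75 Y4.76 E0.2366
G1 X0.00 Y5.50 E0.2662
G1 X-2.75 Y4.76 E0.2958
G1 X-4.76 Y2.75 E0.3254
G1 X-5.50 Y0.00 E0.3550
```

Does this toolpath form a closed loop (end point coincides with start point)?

Start point (G0): (-5.50, 0.00). End point (last G1): the path returns to the start — closed.

yes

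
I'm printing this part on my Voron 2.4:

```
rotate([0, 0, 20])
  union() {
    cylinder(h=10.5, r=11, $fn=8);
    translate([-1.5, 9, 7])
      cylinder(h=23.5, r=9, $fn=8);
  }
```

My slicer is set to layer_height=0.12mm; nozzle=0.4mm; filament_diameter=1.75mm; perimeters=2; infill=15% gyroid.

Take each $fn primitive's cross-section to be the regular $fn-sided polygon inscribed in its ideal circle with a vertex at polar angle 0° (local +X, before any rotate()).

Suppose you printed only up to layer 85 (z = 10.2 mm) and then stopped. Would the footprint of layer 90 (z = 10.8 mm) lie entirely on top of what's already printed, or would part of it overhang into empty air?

entirely on top

Compare the two slices. At z = 10.2: the r=11 cylinder gives a regular 8-gon of circumradius 11 (constant along its height) (area = (8/2)·11.000²·sin(360°/8) = 342.24 mm²); the r=9 cylinder at (-1.5, 9) gives a regular 8-gon of circumradius 9 (constant along its height) (area = (8/2)·9.000²·sin(360°/8) = 229.10 mm²); Merging all regions: the regions partially overlap — summed areas 571.34 mm² minus the doubly-counted overlap 115.16 mm² gives 456.18 mm² — area = 456.18 mm²; (whole slice rotated 20° about Z — lengths, areas and connectivity unchanged). At z = 10.8: the cylinder is absent (z outside [0, 10.5]); the r=9 cylinder at (-1.5, 9) gives a regular 8-gon of circumradius 9 (constant along its height) (area = (8/2)·9.000²·sin(360°/8) = 229.10 mm²); Taking the union: only the r=9 cylinder at (-1.5, 9) is present, so the union is just that shape — area = 229.10 mm²; (whole slice rotated 20° about Z — lengths, areas and connectivity unchanged). Checking containment: the cross-section at z = 10.8 is a subset of the cross-section at z = 10.2.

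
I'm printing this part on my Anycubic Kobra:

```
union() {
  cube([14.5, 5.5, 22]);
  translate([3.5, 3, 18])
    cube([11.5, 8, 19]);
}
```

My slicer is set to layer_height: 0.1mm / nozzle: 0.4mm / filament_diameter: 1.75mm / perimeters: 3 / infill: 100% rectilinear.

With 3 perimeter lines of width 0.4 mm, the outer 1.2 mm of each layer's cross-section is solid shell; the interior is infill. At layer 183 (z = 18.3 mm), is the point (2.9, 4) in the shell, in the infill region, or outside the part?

At z = 18.3 mm: the 14.5×5.5 cube contributes its full rectangle; the cube at (3.5, 3) (footprint 11.5×8) is included at this height; Merging all regions: the regions partially overlap (shared area 27.50 mm²), so overlapping operands fuse into one piece — 1 connected region. Overall, the cross-section is a single solid region. The nearest boundary edge runs (0.00, 5.50)→(3.50, 5.50); distance from the point to it = 1.50 mm. The point is inside the cross-section and 1.50 mm from the nearest boundary — more than the 1.2 mm shell width (3 × 0.4), so it's in the infill interior.

infill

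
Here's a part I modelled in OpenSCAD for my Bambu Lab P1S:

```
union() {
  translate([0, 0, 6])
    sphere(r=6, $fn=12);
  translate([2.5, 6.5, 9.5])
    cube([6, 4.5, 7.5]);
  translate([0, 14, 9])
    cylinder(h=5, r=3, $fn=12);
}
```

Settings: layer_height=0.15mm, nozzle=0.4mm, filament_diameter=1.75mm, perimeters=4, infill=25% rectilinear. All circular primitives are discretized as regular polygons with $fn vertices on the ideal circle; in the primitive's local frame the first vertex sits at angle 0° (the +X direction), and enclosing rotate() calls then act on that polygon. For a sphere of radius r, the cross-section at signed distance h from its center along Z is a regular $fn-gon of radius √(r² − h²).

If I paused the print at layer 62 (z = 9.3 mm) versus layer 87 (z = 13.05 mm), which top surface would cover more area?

layer 62 (z = 9.3 mm)

Layer 62 (z = 9.3): the r=6 sphere contributes a regular 12-gon of circumradius √(6²−3.3²) = 5.011 (area = (12/2)·5.011²·sin(360°/12) = 75.33 mm²); the cube at (2.5, 6.5) is not intersected at this z (z outside [9.5, 17]); the cylinder at (0, 14): section is a regular 12-gon, circumradius r=3 (area = (12/2)·3.000²·sin(360°/12) = 27.00 mm²); Merging all regions: the 2 present regions are separate (no shared area or edge), so areas and boundary lengths simply add and each stays a separate island — area = 102.33 mm². So its area = 102.33 mm². Layer 87 (z = 13.05): the sphere is not intersected at this z (|z−center|=7.050 > r=6); the 6×4.5 cube at (2.5, 6.5) contributes its full rectangle (area 27.00 mm²); the r=3 cylinder at (0, 14) contributes a regular 12-gon of circumradius 3 (area = (12/2)·3.000²·sin(360°/12) = 27.00 mm²); Taking the union: the 2 present regions are separate (no shared area or edge), so areas and boundary lengths simply add and each stays a separate island — area = 54.00 mm². So its area = 54.00 mm². Layer 62 is larger (102.33 vs 54.00 mm²).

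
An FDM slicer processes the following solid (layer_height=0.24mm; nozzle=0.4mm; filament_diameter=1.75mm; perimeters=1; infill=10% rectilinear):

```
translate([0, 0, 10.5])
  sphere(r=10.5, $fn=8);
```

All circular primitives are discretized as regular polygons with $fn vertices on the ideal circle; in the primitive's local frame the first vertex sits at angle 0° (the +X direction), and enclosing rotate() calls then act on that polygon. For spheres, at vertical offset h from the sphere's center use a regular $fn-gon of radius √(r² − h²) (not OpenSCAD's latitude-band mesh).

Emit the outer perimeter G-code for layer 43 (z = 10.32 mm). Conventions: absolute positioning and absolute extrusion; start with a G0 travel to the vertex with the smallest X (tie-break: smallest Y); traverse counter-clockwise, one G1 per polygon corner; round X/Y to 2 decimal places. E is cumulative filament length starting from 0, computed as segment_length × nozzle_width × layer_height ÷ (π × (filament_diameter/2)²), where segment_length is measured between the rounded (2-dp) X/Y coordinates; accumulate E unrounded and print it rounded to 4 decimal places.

At z = 10.32 mm: the sphere: section is a regular 8-gon, circumradius = √(r²−h²) = √(10.5²−0.18²) = 10.498. The outline is a single polygon with 8 vertices. Extrusion per mm of travel: 0.4 × 0.24 / (π × 0.875²) = 0.039912. Accumulating E over each segment gives final E = 2.5652.

G0 X-10.50 Y0.00 Z10.32
G1 X-7.42 Y-7.42 E0.3206
G1 X0.00 Y-10.50 E0.6413
G1 X7.42 Y-7.42 E0.9619
G1 X10.50 Y0.00 E1.2826
G1 X7.42 Y7.42 E1.6032
G1 X0.00 Y10.50 E1.9239
G1 X-7.42 Y7.42 E2.2445
G1 X-10.50 Y0.00 E2.5652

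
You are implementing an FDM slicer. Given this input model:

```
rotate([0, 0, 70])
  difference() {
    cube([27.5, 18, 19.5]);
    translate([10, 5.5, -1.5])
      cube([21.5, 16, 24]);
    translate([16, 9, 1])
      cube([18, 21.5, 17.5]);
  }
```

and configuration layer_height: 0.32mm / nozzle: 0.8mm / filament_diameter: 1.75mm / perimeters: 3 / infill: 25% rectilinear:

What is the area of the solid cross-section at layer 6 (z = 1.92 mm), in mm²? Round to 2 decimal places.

276.25 mm²

At z = 1.92 mm: the 27.5×18 cube contributes its full rectangle (area 495.00 mm²); the cube at (10, 5.5) (footprint 21.5×16) is included at this height (area 344.00 mm²); the 18×21.5 cube at (16, 9) contributes its full rectangle (area 387.00 mm²); After the difference (first − rest): starting from the 27.5×18 cube (495.00 mm²), the 21.5×16 cube at (10, 5.5) partially overlaps it — only the 218.75 mm² overlap (of its 344.00 mm²) is removed, clipping the outline; the 18×21.5 cube at (16, 9) misses the remaining region (no effect) — area = 276.25 mm²; (whole slice rotated 70° about Z — lengths, areas and connectivity unchanged). Overall, the cross-section is a single solid region. Net area = 276.25 mm².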